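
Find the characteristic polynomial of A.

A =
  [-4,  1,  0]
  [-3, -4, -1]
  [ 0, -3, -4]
x^3 + 12*x^2 + 48*x + 64

Expanding det(x·I − A) (e.g. by cofactor expansion or by noting that A is similar to its Jordan form J, which has the same characteristic polynomial as A) gives
  χ_A(x) = x^3 + 12*x^2 + 48*x + 64
which factors as (x + 4)^3. The eigenvalues (with algebraic multiplicities) are λ = -4 with multiplicity 3.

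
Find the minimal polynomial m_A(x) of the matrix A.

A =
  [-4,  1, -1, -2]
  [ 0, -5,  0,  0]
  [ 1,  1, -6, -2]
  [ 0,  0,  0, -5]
x^2 + 10*x + 25

The characteristic polynomial is χ_A(x) = (x + 5)^4, so the eigenvalues are known. The minimal polynomial is
  m_A(x) = Π_λ (x − λ)^{k_λ}
where k_λ is the size of the *largest* Jordan block for λ (equivalently, the smallest k with (A − λI)^k v = 0 for every generalised eigenvector v of λ).

  λ = -5: largest Jordan block has size 2, contributing (x + 5)^2

So m_A(x) = (x + 5)^2 = x^2 + 10*x + 25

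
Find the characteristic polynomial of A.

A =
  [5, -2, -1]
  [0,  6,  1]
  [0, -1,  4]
x^3 - 15*x^2 + 75*x - 125

Expanding det(x·I − A) (e.g. by cofactor expansion or by noting that A is similar to its Jordan form J, which has the same characteristic polynomial as A) gives
  χ_A(x) = x^3 - 15*x^2 + 75*x - 125
which factors as (x - 5)^3. The eigenvalues (with algebraic multiplicities) are λ = 5 with multiplicity 3.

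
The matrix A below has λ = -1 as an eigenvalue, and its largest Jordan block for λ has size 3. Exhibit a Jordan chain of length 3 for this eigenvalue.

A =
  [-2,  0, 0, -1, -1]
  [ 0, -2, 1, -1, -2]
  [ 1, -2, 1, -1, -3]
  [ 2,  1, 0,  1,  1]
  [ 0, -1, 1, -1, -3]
A Jordan chain for λ = -1 of length 3:
v_1 = (-1, -1, -1, 2, -1)ᵀ
v_2 = (-1, 0, 1, 2, 0)ᵀ
v_3 = (1, 0, 0, 0, 0)ᵀ

Let N = A − (-1)·I. We want v_3 with N^3 v_3 = 0 but N^2 v_3 ≠ 0; then v_{j-1} := N · v_j for j = 3, …, 2.

Pick v_3 = (1, 0, 0, 0, 0)ᵀ.
Then v_2 = N · v_3 = (-1, 0, 1, 2, 0)ᵀ.
Then v_1 = N · v_2 = (-1, -1, -1, 2, -1)ᵀ.

Sanity check: (A − (-1)·I) v_1 = (0, 0, 0, 0, 0)ᵀ = 0. ✓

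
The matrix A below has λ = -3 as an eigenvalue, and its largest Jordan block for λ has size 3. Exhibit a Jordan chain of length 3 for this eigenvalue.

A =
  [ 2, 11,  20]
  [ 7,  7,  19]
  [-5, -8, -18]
A Jordan chain for λ = -3 of length 3:
v_1 = (2, 10, -6)ᵀ
v_2 = (5, 7, -5)ᵀ
v_3 = (1, 0, 0)ᵀ

Let N = A − (-3)·I. We want v_3 with N^3 v_3 = 0 but N^2 v_3 ≠ 0; then v_{j-1} := N · v_j for j = 3, …, 2.

Pick v_3 = (1, 0, 0)ᵀ.
Then v_2 = N · v_3 = (5, 7, -5)ᵀ.
Then v_1 = N · v_2 = (2, 10, -6)ᵀ.

Sanity check: (A − (-3)·I) v_1 = (0, 0, 0)ᵀ = 0. ✓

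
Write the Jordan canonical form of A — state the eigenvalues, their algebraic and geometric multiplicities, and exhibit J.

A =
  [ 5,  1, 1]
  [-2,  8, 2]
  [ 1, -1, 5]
J_2(6) ⊕ J_1(6)

The characteristic polynomial is
  det(x·I − A) = x^3 - 18*x^2 + 108*x - 216 = (x - 6)^3

Eigenvalues and multiplicities (the geometric multiplicity of λ is n − rank(A − λI), which equals the number of Jordan blocks for λ):
  λ = 6: algebraic multiplicity = 3, geometric multiplicity = 2

Determining the block sizes for each eigenvalue:
  λ = 6: 2 blocks summing to 3 forces exactly one block of size 2 and the rest size 1 → block sizes [2, 1]

Assembling the blocks gives a Jordan form
J =
  [6, 1, 0]
  [0, 6, 0]
  [0, 0, 6]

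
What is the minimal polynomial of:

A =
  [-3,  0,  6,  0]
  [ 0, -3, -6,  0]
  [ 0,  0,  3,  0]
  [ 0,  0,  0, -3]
x^2 - 9

The characteristic polynomial is χ_A(x) = (x - 3)*(x + 3)^3, so the eigenvalues are known. The minimal polynomial is
  m_A(x) = Π_λ (x − λ)^{k_λ}
where k_λ is the size of the *largest* Jordan block for λ (equivalently, the smallest k with (A − λI)^k v = 0 for every generalised eigenvector v of λ).

  λ = -3: largest Jordan block has size 1, contributing (x + 3)
  λ = 3: largest Jordan block has size 1, contributing (x − 3)

So m_A(x) = (x - 3)*(x + 3) = x^2 - 9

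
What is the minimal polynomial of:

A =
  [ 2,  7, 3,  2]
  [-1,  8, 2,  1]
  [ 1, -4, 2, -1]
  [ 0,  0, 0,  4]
x^3 - 12*x^2 + 48*x - 64

The characteristic polynomial is χ_A(x) = (x - 4)^4, so the eigenvalues are known. The minimal polynomial is
  m_A(x) = Π_λ (x − λ)^{k_λ}
where k_λ is the size of the *largest* Jordan block for λ (equivalently, the smallest k with (A − λI)^k v = 0 for every generalised eigenvector v of λ).

  λ = 4: largest Jordan block has size 3, contributing (x − 4)^3

So m_A(x) = (x - 4)^3 = x^3 - 12*x^2 + 48*x - 64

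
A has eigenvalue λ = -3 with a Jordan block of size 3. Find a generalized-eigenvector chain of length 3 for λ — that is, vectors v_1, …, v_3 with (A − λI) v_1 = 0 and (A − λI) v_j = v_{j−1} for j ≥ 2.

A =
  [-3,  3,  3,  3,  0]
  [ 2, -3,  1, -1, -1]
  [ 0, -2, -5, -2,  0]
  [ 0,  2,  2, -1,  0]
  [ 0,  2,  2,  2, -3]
A Jordan chain for λ = -3 of length 3:
v_1 = (6, 0, -4, 4, 4)ᵀ
v_2 = (0, 2, 0, 0, 0)ᵀ
v_3 = (1, 0, 0, 0, 0)ᵀ

Let N = A − (-3)·I. We want v_3 with N^3 v_3 = 0 but N^2 v_3 ≠ 0; then v_{j-1} := N · v_j for j = 3, …, 2.

Pick v_3 = (1, 0, 0, 0, 0)ᵀ.
Then v_2 = N · v_3 = (0, 2, 0, 0, 0)ᵀ.
Then v_1 = N · v_2 = (6, 0, -4, 4, 4)ᵀ.

Sanity check: (A − (-3)·I) v_1 = (0, 0, 0, 0, 0)ᵀ = 0. ✓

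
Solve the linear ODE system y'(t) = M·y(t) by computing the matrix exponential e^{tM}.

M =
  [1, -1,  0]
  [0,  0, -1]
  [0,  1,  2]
e^{tM} =
  [exp(t), t^2*exp(t)/2 - t*exp(t), t^2*exp(t)/2]
  [0, -t*exp(t) + exp(t), -t*exp(t)]
  [0, t*exp(t), t*exp(t) + exp(t)]

Strategy: write M = P · J · P⁻¹ where J is a Jordan canonical form, so e^{tM} = P · e^{tJ} · P⁻¹, and e^{tJ} can be computed block-by-block.

M has Jordan form
J =
  [1, 1, 0]
  [0, 1, 1]
  [0, 0, 1]
(up to reordering of blocks).

Per-block formulas:
  For a 3×3 Jordan block J_3(1): exp(t · J_3(1)) = e^(1t)·(I + t·N + (t^2/2)·N^2), where N is the 3×3 nilpotent shift.

After assembling e^{tJ} and conjugating by P, we get:

e^{tM} =
  [exp(t), t^2*exp(t)/2 - t*exp(t), t^2*exp(t)/2]
  [0, -t*exp(t) + exp(t), -t*exp(t)]
  [0, t*exp(t), t*exp(t) + exp(t)]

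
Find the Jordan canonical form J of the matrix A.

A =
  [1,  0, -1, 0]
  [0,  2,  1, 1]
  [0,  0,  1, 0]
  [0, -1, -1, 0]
J_2(1) ⊕ J_2(1)

The characteristic polynomial is
  det(x·I − A) = x^4 - 4*x^3 + 6*x^2 - 4*x + 1 = (x - 1)^4

Eigenvalues and multiplicities (the geometric multiplicity of λ is n − rank(A − λI), which equals the number of Jordan blocks for λ):
  λ = 1: algebraic multiplicity = 4, geometric multiplicity = 2

Determining the block sizes for each eigenvalue:
  λ = 1: with am = 4 and gm = 2, the partition is not yet determined (e.g. several partitions of 4 into 2 parts exist). Let N = A − (1)·I. Computing rank(N^1) = 2, rank(N^2) = 0; the number of blocks of size ≥ j is rank(N^{j−1}) − rank(N^j), giving [2, 2]. So we have 2 block(s) of size 2 → block sizes [2, 2]

Assembling the blocks gives a Jordan form
J =
  [1, 1, 0, 0]
  [0, 1, 0, 0]
  [0, 0, 1, 1]
  [0, 0, 0, 1]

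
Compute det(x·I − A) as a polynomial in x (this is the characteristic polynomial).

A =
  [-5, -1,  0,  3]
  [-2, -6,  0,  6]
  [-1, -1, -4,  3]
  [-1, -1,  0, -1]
x^4 + 16*x^3 + 96*x^2 + 256*x + 256

Expanding det(x·I − A) (e.g. by cofactor expansion or by noting that A is similar to its Jordan form J, which has the same characteristic polynomial as A) gives
  χ_A(x) = x^4 + 16*x^3 + 96*x^2 + 256*x + 256
which factors as (x + 4)^4. The eigenvalues (with algebraic multiplicities) are λ = -4 with multiplicity 4.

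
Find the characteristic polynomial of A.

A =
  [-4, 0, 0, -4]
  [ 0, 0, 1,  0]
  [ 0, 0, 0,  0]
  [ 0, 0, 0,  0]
x^4 + 4*x^3

Expanding det(x·I − A) (e.g. by cofactor expansion or by noting that A is similar to its Jordan form J, which has the same characteristic polynomial as A) gives
  χ_A(x) = x^4 + 4*x^3
which factors as x^3*(x + 4). The eigenvalues (with algebraic multiplicities) are λ = -4 with multiplicity 1, λ = 0 with multiplicity 3.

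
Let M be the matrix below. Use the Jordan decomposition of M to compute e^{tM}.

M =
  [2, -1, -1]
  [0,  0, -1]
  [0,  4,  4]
e^{tM} =
  [exp(2*t), -t^2*exp(2*t) - t*exp(2*t), -t^2*exp(2*t)/2 - t*exp(2*t)]
  [0, -2*t*exp(2*t) + exp(2*t), -t*exp(2*t)]
  [0, 4*t*exp(2*t), 2*t*exp(2*t) + exp(2*t)]

Strategy: write M = P · J · P⁻¹ where J is a Jordan canonical form, so e^{tM} = P · e^{tJ} · P⁻¹, and e^{tJ} can be computed block-by-block.

M has Jordan form
J =
  [2, 1, 0]
  [0, 2, 1]
  [0, 0, 2]
(up to reordering of blocks).

Per-block formulas:
  For a 3×3 Jordan block J_3(2): exp(t · J_3(2)) = e^(2t)·(I + t·N + (t^2/2)·N^2), where N is the 3×3 nilpotent shift.

After assembling e^{tJ} and conjugating by P, we get:

e^{tM} =
  [exp(2*t), -t^2*exp(2*t) - t*exp(2*t), -t^2*exp(2*t)/2 - t*exp(2*t)]
  [0, -2*t*exp(2*t) + exp(2*t), -t*exp(2*t)]
  [0, 4*t*exp(2*t), 2*t*exp(2*t) + exp(2*t)]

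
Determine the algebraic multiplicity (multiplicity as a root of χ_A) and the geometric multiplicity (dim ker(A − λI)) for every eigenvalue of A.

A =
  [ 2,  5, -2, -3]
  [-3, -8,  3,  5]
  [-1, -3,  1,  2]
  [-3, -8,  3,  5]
λ = 0: alg = 4, geom = 2

Step 1 — factor the characteristic polynomial to read off the algebraic multiplicities:
  χ_A(x) = x^4

Step 2 — compute geometric multiplicities via the rank-nullity identity g(λ) = n − rank(A − λI):
  rank(A − (0)·I) = 2, so dim ker(A − (0)·I) = n − 2 = 2

Summary:
  λ = 0: algebraic multiplicity = 4, geometric multiplicity = 2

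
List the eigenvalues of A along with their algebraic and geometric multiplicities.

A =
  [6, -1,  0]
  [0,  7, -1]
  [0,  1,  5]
λ = 6: alg = 3, geom = 1

Step 1 — factor the characteristic polynomial to read off the algebraic multiplicities:
  χ_A(x) = (x - 6)^3

Step 2 — compute geometric multiplicities via the rank-nullity identity g(λ) = n − rank(A − λI):
  rank(A − (6)·I) = 2, so dim ker(A − (6)·I) = n − 2 = 1

Summary:
  λ = 6: algebraic multiplicity = 3, geometric multiplicity = 1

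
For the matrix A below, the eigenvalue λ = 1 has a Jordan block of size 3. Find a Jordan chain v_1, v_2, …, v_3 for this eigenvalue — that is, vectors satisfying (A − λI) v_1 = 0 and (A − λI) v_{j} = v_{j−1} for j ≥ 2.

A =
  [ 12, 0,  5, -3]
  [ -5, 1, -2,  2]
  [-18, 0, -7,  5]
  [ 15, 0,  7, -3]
A Jordan chain for λ = 1 of length 3:
v_1 = (0, -2, 0, 0)ᵀ
v_2 = (-2, -1, 2, -4)ᵀ
v_3 = (3, 0, -7, 0)ᵀ

Let N = A − (1)·I. We want v_3 with N^3 v_3 = 0 but N^2 v_3 ≠ 0; then v_{j-1} := N · v_j for j = 3, …, 2.

Pick v_3 = (3, 0, -7, 0)ᵀ.
Then v_2 = N · v_3 = (-2, -1, 2, -4)ᵀ.
Then v_1 = N · v_2 = (0, -2, 0, 0)ᵀ.

Sanity check: (A − (1)·I) v_1 = (0, 0, 0, 0)ᵀ = 0. ✓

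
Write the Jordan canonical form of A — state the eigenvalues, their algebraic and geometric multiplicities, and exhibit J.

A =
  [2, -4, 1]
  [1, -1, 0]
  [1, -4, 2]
J_3(1)

The characteristic polynomial is
  det(x·I − A) = x^3 - 3*x^2 + 3*x - 1 = (x - 1)^3

Eigenvalues and multiplicities (the geometric multiplicity of λ is n − rank(A − λI), which equals the number of Jordan blocks for λ):
  λ = 1: algebraic multiplicity = 3, geometric multiplicity = 1

Determining the block sizes for each eigenvalue:
  λ = 1: one block (gm = 1), so the single block has size am = 3 → block sizes [3]

Assembling the blocks gives a Jordan form
J =
  [1, 1, 0]
  [0, 1, 1]
  [0, 0, 1]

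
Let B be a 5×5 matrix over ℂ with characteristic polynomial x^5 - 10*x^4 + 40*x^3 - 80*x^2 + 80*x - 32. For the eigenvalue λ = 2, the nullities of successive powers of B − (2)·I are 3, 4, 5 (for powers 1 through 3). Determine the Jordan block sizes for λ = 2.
Block sizes for λ = 2: [3, 1, 1]

From the dimensions of kernels of powers, the number of Jordan blocks of size at least j is d_j − d_{j−1} where d_j = dim ker(N^j) (with d_0 = 0). Computing the differences gives [3, 1, 1].
The number of blocks of size exactly k is (#blocks of size ≥ k) − (#blocks of size ≥ k + 1), so the partition is: 2 block(s) of size 1, 1 block(s) of size 3.
In nonincreasing order the block sizes are [3, 1, 1].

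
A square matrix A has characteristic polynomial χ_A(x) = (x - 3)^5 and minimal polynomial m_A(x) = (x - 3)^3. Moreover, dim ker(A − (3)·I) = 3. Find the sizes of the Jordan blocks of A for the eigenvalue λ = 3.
Block sizes for λ = 3: [3, 1, 1]

Step 1 — from the characteristic polynomial, algebraic multiplicity of λ = 3 is 5. From dim ker(A − (3)·I) = 3, there are exactly 3 Jordan blocks for λ = 3.
Step 2 — from the minimal polynomial, the factor (x − 3)^3 tells us the largest block for λ = 3 has size 3.
Step 3 — with total size 5, 3 blocks, and largest block 3, the block sizes (in nonincreasing order) are [3, 1, 1].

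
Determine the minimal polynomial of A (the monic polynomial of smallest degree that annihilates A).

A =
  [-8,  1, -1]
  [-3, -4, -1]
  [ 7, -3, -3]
x^3 + 15*x^2 + 75*x + 125

The characteristic polynomial is χ_A(x) = (x + 5)^3, so the eigenvalues are known. The minimal polynomial is
  m_A(x) = Π_λ (x − λ)^{k_λ}
where k_λ is the size of the *largest* Jordan block for λ (equivalently, the smallest k with (A − λI)^k v = 0 for every generalised eigenvector v of λ).

  λ = -5: largest Jordan block has size 3, contributing (x + 5)^3

So m_A(x) = (x + 5)^3 = x^3 + 15*x^2 + 75*x + 125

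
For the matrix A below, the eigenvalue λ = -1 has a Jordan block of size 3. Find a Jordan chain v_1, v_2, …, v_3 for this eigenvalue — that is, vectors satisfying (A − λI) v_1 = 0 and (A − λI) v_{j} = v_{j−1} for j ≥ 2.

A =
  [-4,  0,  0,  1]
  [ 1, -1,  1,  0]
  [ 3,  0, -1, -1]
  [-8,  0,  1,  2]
A Jordan chain for λ = -1 of length 3:
v_1 = (1, 0, -1, 3)ᵀ
v_2 = (-3, 1, 3, -8)ᵀ
v_3 = (1, 0, 0, 0)ᵀ

Let N = A − (-1)·I. We want v_3 with N^3 v_3 = 0 but N^2 v_3 ≠ 0; then v_{j-1} := N · v_j for j = 3, …, 2.

Pick v_3 = (1, 0, 0, 0)ᵀ.
Then v_2 = N · v_3 = (-3, 1, 3, -8)ᵀ.
Then v_1 = N · v_2 = (1, 0, -1, 3)ᵀ.

Sanity check: (A − (-1)·I) v_1 = (0, 0, 0, 0)ᵀ = 0. ✓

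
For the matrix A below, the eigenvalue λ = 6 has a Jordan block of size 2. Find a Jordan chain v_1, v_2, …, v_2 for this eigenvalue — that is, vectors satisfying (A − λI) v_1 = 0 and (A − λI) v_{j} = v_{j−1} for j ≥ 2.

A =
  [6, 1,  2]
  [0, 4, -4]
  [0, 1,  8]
A Jordan chain for λ = 6 of length 2:
v_1 = (1, -2, 1)ᵀ
v_2 = (0, 1, 0)ᵀ

Let N = A − (6)·I. We want v_2 with N^2 v_2 = 0 but N^1 v_2 ≠ 0; then v_{j-1} := N · v_j for j = 2, …, 2.

Pick v_2 = (0, 1, 0)ᵀ.
Then v_1 = N · v_2 = (1, -2, 1)ᵀ.

Sanity check: (A − (6)·I) v_1 = (0, 0, 0)ᵀ = 0. ✓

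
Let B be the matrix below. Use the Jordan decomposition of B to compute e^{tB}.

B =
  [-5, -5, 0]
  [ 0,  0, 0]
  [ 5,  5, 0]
e^{tB} =
  [exp(-5*t), -1 + exp(-5*t), 0]
  [0, 1, 0]
  [1 - exp(-5*t), 1 - exp(-5*t), 1]

Strategy: write B = P · J · P⁻¹ where J is a Jordan canonical form, so e^{tB} = P · e^{tJ} · P⁻¹, and e^{tJ} can be computed block-by-block.

B has Jordan form
J =
  [-5, 0, 0]
  [ 0, 0, 0]
  [ 0, 0, 0]
(up to reordering of blocks).

Per-block formulas:
  For a 1×1 block at λ = -5: exp(t · [-5]) = [e^(-5t)].
  For a 1×1 block at λ = 0: exp(t · [0]) = [e^(0t)].

After assembling e^{tJ} and conjugating by P, we get:

e^{tB} =
  [exp(-5*t), -1 + exp(-5*t), 0]
  [0, 1, 0]
  [1 - exp(-5*t), 1 - exp(-5*t), 1]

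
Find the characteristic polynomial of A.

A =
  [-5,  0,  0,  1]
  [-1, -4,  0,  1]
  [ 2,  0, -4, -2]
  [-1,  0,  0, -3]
x^4 + 16*x^3 + 96*x^2 + 256*x + 256

Expanding det(x·I − A) (e.g. by cofactor expansion or by noting that A is similar to its Jordan form J, which has the same characteristic polynomial as A) gives
  χ_A(x) = x^4 + 16*x^3 + 96*x^2 + 256*x + 256
which factors as (x + 4)^4. The eigenvalues (with algebraic multiplicities) are λ = -4 with multiplicity 4.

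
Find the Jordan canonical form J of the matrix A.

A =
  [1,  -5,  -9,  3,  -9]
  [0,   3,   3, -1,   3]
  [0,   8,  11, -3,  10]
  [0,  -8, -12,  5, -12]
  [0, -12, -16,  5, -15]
J_3(1) ⊕ J_2(1)

The characteristic polynomial is
  det(x·I − A) = x^5 - 5*x^4 + 10*x^3 - 10*x^2 + 5*x - 1 = (x - 1)^5

Eigenvalues and multiplicities (the geometric multiplicity of λ is n − rank(A − λI), which equals the number of Jordan blocks for λ):
  λ = 1: algebraic multiplicity = 5, geometric multiplicity = 2

Determining the block sizes for each eigenvalue:
  λ = 1: with am = 5 and gm = 2, the partition is not yet determined (e.g. several partitions of 5 into 2 parts exist). Let N = A − (1)·I. Computing rank(N^1) = 3, rank(N^2) = 1, rank(N^3) = 0; the number of blocks of size ≥ j is rank(N^{j−1}) − rank(N^j), giving [2, 2, 1]. So we have 1 block(s) of size 3, 1 block(s) of size 2 → block sizes [3, 2]

Assembling the blocks gives a Jordan form
J =
  [1, 1, 0, 0, 0]
  [0, 1, 1, 0, 0]
  [0, 0, 1, 0, 0]
  [0, 0, 0, 1, 1]
  [0, 0, 0, 0, 1]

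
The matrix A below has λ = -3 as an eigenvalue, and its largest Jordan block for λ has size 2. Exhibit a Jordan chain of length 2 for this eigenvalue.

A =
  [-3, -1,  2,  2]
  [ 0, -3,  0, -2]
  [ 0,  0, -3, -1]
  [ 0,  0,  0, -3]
A Jordan chain for λ = -3 of length 2:
v_1 = (-1, 0, 0, 0)ᵀ
v_2 = (0, 1, 0, 0)ᵀ

Let N = A − (-3)·I. We want v_2 with N^2 v_2 = 0 but N^1 v_2 ≠ 0; then v_{j-1} := N · v_j for j = 2, …, 2.

Pick v_2 = (0, 1, 0, 0)ᵀ.
Then v_1 = N · v_2 = (-1, 0, 0, 0)ᵀ.

Sanity check: (A − (-3)·I) v_1 = (0, 0, 0, 0)ᵀ = 0. ✓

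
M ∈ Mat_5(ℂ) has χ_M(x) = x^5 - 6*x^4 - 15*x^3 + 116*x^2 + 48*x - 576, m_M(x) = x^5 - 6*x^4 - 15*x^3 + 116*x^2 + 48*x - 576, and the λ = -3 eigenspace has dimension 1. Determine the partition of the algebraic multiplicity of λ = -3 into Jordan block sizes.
Block sizes for λ = -3: [2]

Step 1 — from the characteristic polynomial, algebraic multiplicity of λ = -3 is 2. From dim ker(M − (-3)·I) = 1, there are exactly 1 Jordan blocks for λ = -3.
Step 2 — from the minimal polynomial, the factor (x + 3)^2 tells us the largest block for λ = -3 has size 2.
Step 3 — with total size 2, 1 blocks, and largest block 2, the block sizes (in nonincreasing order) are [2].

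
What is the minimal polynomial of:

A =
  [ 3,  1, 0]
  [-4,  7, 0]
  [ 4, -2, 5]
x^2 - 10*x + 25

The characteristic polynomial is χ_A(x) = (x - 5)^3, so the eigenvalues are known. The minimal polynomial is
  m_A(x) = Π_λ (x − λ)^{k_λ}
where k_λ is the size of the *largest* Jordan block for λ (equivalently, the smallest k with (A − λI)^k v = 0 for every generalised eigenvector v of λ).

  λ = 5: largest Jordan block has size 2, contributing (x − 5)^2

So m_A(x) = (x - 5)^2 = x^2 - 10*x + 25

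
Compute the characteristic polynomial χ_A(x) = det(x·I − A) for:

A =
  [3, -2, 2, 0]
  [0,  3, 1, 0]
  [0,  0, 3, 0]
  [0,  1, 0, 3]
x^4 - 12*x^3 + 54*x^2 - 108*x + 81

Expanding det(x·I − A) (e.g. by cofactor expansion or by noting that A is similar to its Jordan form J, which has the same characteristic polynomial as A) gives
  χ_A(x) = x^4 - 12*x^3 + 54*x^2 - 108*x + 81
which factors as (x - 3)^4. The eigenvalues (with algebraic multiplicities) are λ = 3 with multiplicity 4.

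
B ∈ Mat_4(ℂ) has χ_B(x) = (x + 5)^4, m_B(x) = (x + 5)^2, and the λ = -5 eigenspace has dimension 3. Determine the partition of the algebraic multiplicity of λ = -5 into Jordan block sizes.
Block sizes for λ = -5: [2, 1, 1]

Step 1 — from the characteristic polynomial, algebraic multiplicity of λ = -5 is 4. From dim ker(B − (-5)·I) = 3, there are exactly 3 Jordan blocks for λ = -5.
Step 2 — from the minimal polynomial, the factor (x + 5)^2 tells us the largest block for λ = -5 has size 2.
Step 3 — with total size 4, 3 blocks, and largest block 2, the block sizes (in nonincreasing order) are [2, 1, 1].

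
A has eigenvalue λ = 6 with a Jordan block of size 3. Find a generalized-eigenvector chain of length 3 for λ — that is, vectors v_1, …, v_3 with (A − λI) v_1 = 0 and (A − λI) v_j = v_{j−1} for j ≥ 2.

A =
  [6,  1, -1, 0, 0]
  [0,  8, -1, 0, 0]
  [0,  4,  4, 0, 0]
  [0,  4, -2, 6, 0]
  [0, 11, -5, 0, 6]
A Jordan chain for λ = 6 of length 3:
v_1 = (-2, 0, 0, 0, 2)ᵀ
v_2 = (1, 2, 4, 4, 11)ᵀ
v_3 = (0, 1, 0, 0, 0)ᵀ

Let N = A − (6)·I. We want v_3 with N^3 v_3 = 0 but N^2 v_3 ≠ 0; then v_{j-1} := N · v_j for j = 3, …, 2.

Pick v_3 = (0, 1, 0, 0, 0)ᵀ.
Then v_2 = N · v_3 = (1, 2, 4, 4, 11)ᵀ.
Then v_1 = N · v_2 = (-2, 0, 0, 0, 2)ᵀ.

Sanity check: (A − (6)·I) v_1 = (0, 0, 0, 0, 0)ᵀ = 0. ✓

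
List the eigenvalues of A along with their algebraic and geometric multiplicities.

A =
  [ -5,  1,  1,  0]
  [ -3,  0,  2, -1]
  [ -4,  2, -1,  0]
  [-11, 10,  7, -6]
λ = -3: alg = 4, geom = 2

Step 1 — factor the characteristic polynomial to read off the algebraic multiplicities:
  χ_A(x) = (x + 3)^4

Step 2 — compute geometric multiplicities via the rank-nullity identity g(λ) = n − rank(A − λI):
  rank(A − (-3)·I) = 2, so dim ker(A − (-3)·I) = n − 2 = 2

Summary:
  λ = -3: algebraic multiplicity = 4, geometric multiplicity = 2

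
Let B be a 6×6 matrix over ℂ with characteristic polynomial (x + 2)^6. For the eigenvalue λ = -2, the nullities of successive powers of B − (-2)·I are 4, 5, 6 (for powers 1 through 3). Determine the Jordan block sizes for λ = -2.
Block sizes for λ = -2: [3, 1, 1, 1]

From the dimensions of kernels of powers, the number of Jordan blocks of size at least j is d_j − d_{j−1} where d_j = dim ker(N^j) (with d_0 = 0). Computing the differences gives [4, 1, 1].
The number of blocks of size exactly k is (#blocks of size ≥ k) − (#blocks of size ≥ k + 1), so the partition is: 3 block(s) of size 1, 1 block(s) of size 3.
In nonincreasing order the block sizes are [3, 1, 1, 1].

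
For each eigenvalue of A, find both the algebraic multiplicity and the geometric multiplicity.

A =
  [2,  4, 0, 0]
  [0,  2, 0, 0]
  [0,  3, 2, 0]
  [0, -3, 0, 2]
λ = 2: alg = 4, geom = 3

Step 1 — factor the characteristic polynomial to read off the algebraic multiplicities:
  χ_A(x) = (x - 2)^4

Step 2 — compute geometric multiplicities via the rank-nullity identity g(λ) = n − rank(A − λI):
  rank(A − (2)·I) = 1, so dim ker(A − (2)·I) = n − 1 = 3

Summary:
  λ = 2: algebraic multiplicity = 4, geometric multiplicity = 3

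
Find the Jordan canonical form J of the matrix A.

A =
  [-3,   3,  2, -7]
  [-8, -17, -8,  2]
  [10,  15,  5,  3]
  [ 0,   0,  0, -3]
J_2(-5) ⊕ J_1(-5) ⊕ J_1(-3)

The characteristic polynomial is
  det(x·I − A) = x^4 + 18*x^3 + 120*x^2 + 350*x + 375 = (x + 3)*(x + 5)^3

Eigenvalues and multiplicities (the geometric multiplicity of λ is n − rank(A − λI), which equals the number of Jordan blocks for λ):
  λ = -5: algebraic multiplicity = 3, geometric multiplicity = 2
  λ = -3: algebraic multiplicity = 1, geometric multiplicity = 1

Determining the block sizes for each eigenvalue:
  λ = -5: 2 blocks summing to 3 forces exactly one block of size 2 and the rest size 1 → block sizes [2, 1]
  λ = -3: one block (gm = 1), so the single block has size am = 1 → block sizes [1]

Assembling the blocks gives a Jordan form
J =
  [-5,  1,  0,  0]
  [ 0, -5,  0,  0]
  [ 0,  0, -5,  0]
  [ 0,  0,  0, -3]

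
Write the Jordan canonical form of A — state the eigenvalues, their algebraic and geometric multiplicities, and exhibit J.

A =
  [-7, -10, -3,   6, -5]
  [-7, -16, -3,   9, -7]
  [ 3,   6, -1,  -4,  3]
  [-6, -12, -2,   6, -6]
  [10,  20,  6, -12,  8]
J_2(-2) ⊕ J_2(-2) ⊕ J_1(-2)

The characteristic polynomial is
  det(x·I − A) = x^5 + 10*x^4 + 40*x^3 + 80*x^2 + 80*x + 32 = (x + 2)^5

Eigenvalues and multiplicities (the geometric multiplicity of λ is n − rank(A − λI), which equals the number of Jordan blocks for λ):
  λ = -2: algebraic multiplicity = 5, geometric multiplicity = 3

Determining the block sizes for each eigenvalue:
  λ = -2: with am = 5 and gm = 3, the partition is not yet determined (e.g. several partitions of 5 into 3 parts exist). Let N = A − (-2)·I. Computing rank(N^1) = 2, rank(N^2) = 0; the number of blocks of size ≥ j is rank(N^{j−1}) − rank(N^j), giving [3, 2]. So we have 2 block(s) of size 2, 1 block(s) of size 1 → block sizes [2, 2, 1]

Assembling the blocks gives a Jordan form
J =
  [-2,  1,  0,  0,  0]
  [ 0, -2,  0,  0,  0]
  [ 0,  0, -2,  1,  0]
  [ 0,  0,  0, -2,  0]
  [ 0,  0,  0,  0, -2]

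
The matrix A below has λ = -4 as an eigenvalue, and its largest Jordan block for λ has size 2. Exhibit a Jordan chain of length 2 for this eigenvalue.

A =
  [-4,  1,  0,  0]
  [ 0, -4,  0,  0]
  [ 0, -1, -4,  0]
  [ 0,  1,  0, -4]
A Jordan chain for λ = -4 of length 2:
v_1 = (1, 0, -1, 1)ᵀ
v_2 = (0, 1, 0, 0)ᵀ

Let N = A − (-4)·I. We want v_2 with N^2 v_2 = 0 but N^1 v_2 ≠ 0; then v_{j-1} := N · v_j for j = 2, …, 2.

Pick v_2 = (0, 1, 0, 0)ᵀ.
Then v_1 = N · v_2 = (1, 0, -1, 1)ᵀ.

Sanity check: (A − (-4)·I) v_1 = (0, 0, 0, 0)ᵀ = 0. ✓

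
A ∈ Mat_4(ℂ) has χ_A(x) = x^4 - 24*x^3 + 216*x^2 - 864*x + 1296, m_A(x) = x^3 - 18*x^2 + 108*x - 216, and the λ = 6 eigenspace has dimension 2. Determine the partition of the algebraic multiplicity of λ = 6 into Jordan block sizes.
Block sizes for λ = 6: [3, 1]

Step 1 — from the characteristic polynomial, algebraic multiplicity of λ = 6 is 4. From dim ker(A − (6)·I) = 2, there are exactly 2 Jordan blocks for λ = 6.
Step 2 — from the minimal polynomial, the factor (x − 6)^3 tells us the largest block for λ = 6 has size 3.
Step 3 — with total size 4, 2 blocks, and largest block 3, the block sizes (in nonincreasing order) are [3, 1].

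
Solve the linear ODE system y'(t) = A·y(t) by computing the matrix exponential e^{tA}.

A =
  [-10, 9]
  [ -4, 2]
e^{tA} =
  [-6*t*exp(-4*t) + exp(-4*t), 9*t*exp(-4*t)]
  [-4*t*exp(-4*t), 6*t*exp(-4*t) + exp(-4*t)]

Strategy: write A = P · J · P⁻¹ where J is a Jordan canonical form, so e^{tA} = P · e^{tJ} · P⁻¹, and e^{tJ} can be computed block-by-block.

A has Jordan form
J =
  [-4,  1]
  [ 0, -4]
(up to reordering of blocks).

Per-block formulas:
  For a 2×2 Jordan block J_2(-4): exp(t · J_2(-4)) = e^(-4t)·(I + t·N), where N is the 2×2 nilpotent shift.

After assembling e^{tJ} and conjugating by P, we get:

e^{tA} =
  [-6*t*exp(-4*t) + exp(-4*t), 9*t*exp(-4*t)]
  [-4*t*exp(-4*t), 6*t*exp(-4*t) + exp(-4*t)]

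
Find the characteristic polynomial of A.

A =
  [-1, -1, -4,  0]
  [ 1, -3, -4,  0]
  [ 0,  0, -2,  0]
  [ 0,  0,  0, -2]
x^4 + 8*x^3 + 24*x^2 + 32*x + 16

Expanding det(x·I − A) (e.g. by cofactor expansion or by noting that A is similar to its Jordan form J, which has the same characteristic polynomial as A) gives
  χ_A(x) = x^4 + 8*x^3 + 24*x^2 + 32*x + 16
which factors as (x + 2)^4. The eigenvalues (with algebraic multiplicities) are λ = -2 with multiplicity 4.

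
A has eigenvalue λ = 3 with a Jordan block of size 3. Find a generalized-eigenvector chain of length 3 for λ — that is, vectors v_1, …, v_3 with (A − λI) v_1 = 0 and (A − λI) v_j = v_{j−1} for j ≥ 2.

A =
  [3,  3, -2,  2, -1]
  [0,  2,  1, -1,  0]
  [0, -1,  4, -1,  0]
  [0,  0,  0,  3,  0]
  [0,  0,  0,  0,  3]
A Jordan chain for λ = 3 of length 3:
v_1 = (-1, 0, 0, 0, 0)ᵀ
v_2 = (3, -1, -1, 0, 0)ᵀ
v_3 = (0, 1, 0, 0, 0)ᵀ

Let N = A − (3)·I. We want v_3 with N^3 v_3 = 0 but N^2 v_3 ≠ 0; then v_{j-1} := N · v_j for j = 3, …, 2.

Pick v_3 = (0, 1, 0, 0, 0)ᵀ.
Then v_2 = N · v_3 = (3, -1, -1, 0, 0)ᵀ.
Then v_1 = N · v_2 = (-1, 0, 0, 0, 0)ᵀ.

Sanity check: (A − (3)·I) v_1 = (0, 0, 0, 0, 0)ᵀ = 0. ✓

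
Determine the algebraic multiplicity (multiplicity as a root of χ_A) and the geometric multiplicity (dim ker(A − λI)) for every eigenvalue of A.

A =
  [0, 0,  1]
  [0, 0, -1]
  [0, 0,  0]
λ = 0: alg = 3, geom = 2

Step 1 — factor the characteristic polynomial to read off the algebraic multiplicities:
  χ_A(x) = x^3

Step 2 — compute geometric multiplicities via the rank-nullity identity g(λ) = n − rank(A − λI):
  rank(A − (0)·I) = 1, so dim ker(A − (0)·I) = n − 1 = 2

Summary:
  λ = 0: algebraic multiplicity = 3, geometric multiplicity = 2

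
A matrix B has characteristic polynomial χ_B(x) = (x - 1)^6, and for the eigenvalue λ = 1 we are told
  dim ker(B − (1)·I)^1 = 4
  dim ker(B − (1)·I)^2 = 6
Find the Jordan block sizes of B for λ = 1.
Block sizes for λ = 1: [2, 2, 1, 1]

From the dimensions of kernels of powers, the number of Jordan blocks of size at least j is d_j − d_{j−1} where d_j = dim ker(N^j) (with d_0 = 0). Computing the differences gives [4, 2].
The number of blocks of size exactly k is (#blocks of size ≥ k) − (#blocks of size ≥ k + 1), so the partition is: 2 block(s) of size 1, 2 block(s) of size 2.
In nonincreasing order the block sizes are [2, 2, 1, 1].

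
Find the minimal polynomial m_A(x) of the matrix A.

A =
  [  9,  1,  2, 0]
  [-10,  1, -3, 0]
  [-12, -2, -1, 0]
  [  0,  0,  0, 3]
x^3 - 9*x^2 + 27*x - 27

The characteristic polynomial is χ_A(x) = (x - 3)^4, so the eigenvalues are known. The minimal polynomial is
  m_A(x) = Π_λ (x − λ)^{k_λ}
where k_λ is the size of the *largest* Jordan block for λ (equivalently, the smallest k with (A − λI)^k v = 0 for every generalised eigenvector v of λ).

  λ = 3: largest Jordan block has size 3, contributing (x − 3)^3

So m_A(x) = (x - 3)^3 = x^3 - 9*x^2 + 27*x - 27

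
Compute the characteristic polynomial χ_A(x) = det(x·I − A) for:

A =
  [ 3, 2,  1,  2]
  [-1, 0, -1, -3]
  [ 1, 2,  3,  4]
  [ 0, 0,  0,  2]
x^4 - 8*x^3 + 24*x^2 - 32*x + 16

Expanding det(x·I − A) (e.g. by cofactor expansion or by noting that A is similar to its Jordan form J, which has the same characteristic polynomial as A) gives
  χ_A(x) = x^4 - 8*x^3 + 24*x^2 - 32*x + 16
which factors as (x - 2)^4. The eigenvalues (with algebraic multiplicities) are λ = 2 with multiplicity 4.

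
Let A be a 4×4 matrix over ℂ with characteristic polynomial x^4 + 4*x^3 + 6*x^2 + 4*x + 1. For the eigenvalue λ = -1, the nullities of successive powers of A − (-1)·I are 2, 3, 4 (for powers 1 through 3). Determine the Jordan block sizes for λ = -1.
Block sizes for λ = -1: [3, 1]

From the dimensions of kernels of powers, the number of Jordan blocks of size at least j is d_j − d_{j−1} where d_j = dim ker(N^j) (with d_0 = 0). Computing the differences gives [2, 1, 1].
The number of blocks of size exactly k is (#blocks of size ≥ k) − (#blocks of size ≥ k + 1), so the partition is: 1 block(s) of size 1, 1 block(s) of size 3.
In nonincreasing order the block sizes are [3, 1].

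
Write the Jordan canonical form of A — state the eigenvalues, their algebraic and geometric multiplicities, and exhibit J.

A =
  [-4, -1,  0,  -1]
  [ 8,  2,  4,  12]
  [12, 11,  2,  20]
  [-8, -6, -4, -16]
J_2(-4) ⊕ J_2(-4)

The characteristic polynomial is
  det(x·I − A) = x^4 + 16*x^3 + 96*x^2 + 256*x + 256 = (x + 4)^4

Eigenvalues and multiplicities (the geometric multiplicity of λ is n − rank(A − λI), which equals the number of Jordan blocks for λ):
  λ = -4: algebraic multiplicity = 4, geometric multiplicity = 2

Determining the block sizes for each eigenvalue:
  λ = -4: with am = 4 and gm = 2, the partition is not yet determined (e.g. several partitions of 4 into 2 parts exist). Let N = A − (-4)·I. Computing rank(N^1) = 2, rank(N^2) = 0; the number of blocks of size ≥ j is rank(N^{j−1}) − rank(N^j), giving [2, 2]. So we have 2 block(s) of size 2 → block sizes [2, 2]

Assembling the blocks gives a Jordan form
J =
  [-4,  1,  0,  0]
  [ 0, -4,  0,  0]
  [ 0,  0, -4,  1]
  [ 0,  0,  0, -4]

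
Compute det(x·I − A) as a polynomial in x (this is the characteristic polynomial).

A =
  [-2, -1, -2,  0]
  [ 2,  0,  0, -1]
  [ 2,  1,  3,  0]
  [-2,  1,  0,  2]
x^4 - 3*x^3 + 3*x^2 - x

Expanding det(x·I − A) (e.g. by cofactor expansion or by noting that A is similar to its Jordan form J, which has the same characteristic polynomial as A) gives
  χ_A(x) = x^4 - 3*x^3 + 3*x^2 - x
which factors as x*(x - 1)^3. The eigenvalues (with algebraic multiplicities) are λ = 0 with multiplicity 1, λ = 1 with multiplicity 3.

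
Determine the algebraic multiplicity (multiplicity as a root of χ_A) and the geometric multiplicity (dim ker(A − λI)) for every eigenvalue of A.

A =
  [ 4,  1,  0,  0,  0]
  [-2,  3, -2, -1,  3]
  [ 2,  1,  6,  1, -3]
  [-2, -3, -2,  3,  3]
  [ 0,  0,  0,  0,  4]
λ = 4: alg = 5, geom = 3

Step 1 — factor the characteristic polynomial to read off the algebraic multiplicities:
  χ_A(x) = (x - 4)^5

Step 2 — compute geometric multiplicities via the rank-nullity identity g(λ) = n − rank(A − λI):
  rank(A − (4)·I) = 2, so dim ker(A − (4)·I) = n − 2 = 3

Summary:
  λ = 4: algebraic multiplicity = 5, geometric multiplicity = 3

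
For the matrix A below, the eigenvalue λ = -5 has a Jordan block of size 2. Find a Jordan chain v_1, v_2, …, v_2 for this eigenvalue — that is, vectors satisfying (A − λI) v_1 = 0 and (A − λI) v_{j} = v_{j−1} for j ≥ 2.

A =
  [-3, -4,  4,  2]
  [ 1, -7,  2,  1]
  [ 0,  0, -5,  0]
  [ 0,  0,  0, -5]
A Jordan chain for λ = -5 of length 2:
v_1 = (2, 1, 0, 0)ᵀ
v_2 = (1, 0, 0, 0)ᵀ

Let N = A − (-5)·I. We want v_2 with N^2 v_2 = 0 but N^1 v_2 ≠ 0; then v_{j-1} := N · v_j for j = 2, …, 2.

Pick v_2 = (1, 0, 0, 0)ᵀ.
Then v_1 = N · v_2 = (2, 1, 0, 0)ᵀ.

Sanity check: (A − (-5)·I) v_1 = (0, 0, 0, 0)ᵀ = 0. ✓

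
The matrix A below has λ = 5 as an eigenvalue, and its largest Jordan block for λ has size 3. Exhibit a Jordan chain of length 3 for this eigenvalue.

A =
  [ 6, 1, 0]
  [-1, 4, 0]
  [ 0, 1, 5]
A Jordan chain for λ = 5 of length 3:
v_1 = (0, 0, -1)ᵀ
v_2 = (1, -1, 0)ᵀ
v_3 = (1, 0, 0)ᵀ

Let N = A − (5)·I. We want v_3 with N^3 v_3 = 0 but N^2 v_3 ≠ 0; then v_{j-1} := N · v_j for j = 3, …, 2.

Pick v_3 = (1, 0, 0)ᵀ.
Then v_2 = N · v_3 = (1, -1, 0)ᵀ.
Then v_1 = N · v_2 = (0, 0, -1)ᵀ.

Sanity check: (A − (5)·I) v_1 = (0, 0, 0)ᵀ = 0. ✓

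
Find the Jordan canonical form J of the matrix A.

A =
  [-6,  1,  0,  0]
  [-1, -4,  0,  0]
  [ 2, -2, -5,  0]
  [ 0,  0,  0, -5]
J_2(-5) ⊕ J_1(-5) ⊕ J_1(-5)

The characteristic polynomial is
  det(x·I − A) = x^4 + 20*x^3 + 150*x^2 + 500*x + 625 = (x + 5)^4

Eigenvalues and multiplicities (the geometric multiplicity of λ is n − rank(A − λI), which equals the number of Jordan blocks for λ):
  λ = -5: algebraic multiplicity = 4, geometric multiplicity = 3

Determining the block sizes for each eigenvalue:
  λ = -5: 3 blocks summing to 4 forces exactly one block of size 2 and the rest size 1 → block sizes [2, 1, 1]

Assembling the blocks gives a Jordan form
J =
  [-5,  1,  0,  0]
  [ 0, -5,  0,  0]
  [ 0,  0, -5,  0]
  [ 0,  0,  0, -5]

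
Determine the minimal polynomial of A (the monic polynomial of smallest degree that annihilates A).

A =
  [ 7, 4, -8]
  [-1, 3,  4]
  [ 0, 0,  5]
x^2 - 10*x + 25

The characteristic polynomial is χ_A(x) = (x - 5)^3, so the eigenvalues are known. The minimal polynomial is
  m_A(x) = Π_λ (x − λ)^{k_λ}
where k_λ is the size of the *largest* Jordan block for λ (equivalently, the smallest k with (A − λI)^k v = 0 for every generalised eigenvector v of λ).

  λ = 5: largest Jordan block has size 2, contributing (x − 5)^2

So m_A(x) = (x - 5)^2 = x^2 - 10*x + 25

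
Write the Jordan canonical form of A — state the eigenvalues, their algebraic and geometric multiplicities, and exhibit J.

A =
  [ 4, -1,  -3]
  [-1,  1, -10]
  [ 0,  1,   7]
J_3(4)

The characteristic polynomial is
  det(x·I − A) = x^3 - 12*x^2 + 48*x - 64 = (x - 4)^3

Eigenvalues and multiplicities (the geometric multiplicity of λ is n − rank(A − λI), which equals the number of Jordan blocks for λ):
  λ = 4: algebraic multiplicity = 3, geometric multiplicity = 1

Determining the block sizes for each eigenvalue:
  λ = 4: one block (gm = 1), so the single block has size am = 3 → block sizes [3]

Assembling the blocks gives a Jordan form
J =
  [4, 1, 0]
  [0, 4, 1]
  [0, 0, 4]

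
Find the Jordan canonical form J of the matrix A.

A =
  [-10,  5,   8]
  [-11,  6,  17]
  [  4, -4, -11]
J_3(-5)

The characteristic polynomial is
  det(x·I − A) = x^3 + 15*x^2 + 75*x + 125 = (x + 5)^3

Eigenvalues and multiplicities (the geometric multiplicity of λ is n − rank(A − λI), which equals the number of Jordan blocks for λ):
  λ = -5: algebraic multiplicity = 3, geometric multiplicity = 1

Determining the block sizes for each eigenvalue:
  λ = -5: one block (gm = 1), so the single block has size am = 3 → block sizes [3]

Assembling the blocks gives a Jordan form
J =
  [-5,  1,  0]
  [ 0, -5,  1]
  [ 0,  0, -5]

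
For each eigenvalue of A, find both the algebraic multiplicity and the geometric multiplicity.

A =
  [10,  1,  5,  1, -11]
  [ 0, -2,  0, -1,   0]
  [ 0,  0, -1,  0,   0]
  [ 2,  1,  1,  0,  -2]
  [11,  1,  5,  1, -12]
λ = -1: alg = 5, geom = 2

Step 1 — factor the characteristic polynomial to read off the algebraic multiplicities:
  χ_A(x) = (x + 1)^5

Step 2 — compute geometric multiplicities via the rank-nullity identity g(λ) = n − rank(A − λI):
  rank(A − (-1)·I) = 3, so dim ker(A − (-1)·I) = n − 3 = 2

Summary:
  λ = -1: algebraic multiplicity = 5, geometric multiplicity = 2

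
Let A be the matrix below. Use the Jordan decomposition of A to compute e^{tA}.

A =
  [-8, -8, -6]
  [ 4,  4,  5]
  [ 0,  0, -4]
e^{tA} =
  [-1 + 2*exp(-4*t), -2 + 2*exp(-4*t), -2*t*exp(-4*t) - 1 + exp(-4*t)]
  [1 - exp(-4*t), 2 - exp(-4*t), t*exp(-4*t) + 1 - exp(-4*t)]
  [0, 0, exp(-4*t)]

Strategy: write A = P · J · P⁻¹ where J is a Jordan canonical form, so e^{tA} = P · e^{tJ} · P⁻¹, and e^{tJ} can be computed block-by-block.

A has Jordan form
J =
  [-4,  1, 0]
  [ 0, -4, 0]
  [ 0,  0, 0]
(up to reordering of blocks).

Per-block formulas:
  For a 2×2 Jordan block J_2(-4): exp(t · J_2(-4)) = e^(-4t)·(I + t·N), where N is the 2×2 nilpotent shift.
  For a 1×1 block at λ = 0: exp(t · [0]) = [e^(0t)].

After assembling e^{tJ} and conjugating by P, we get:

e^{tA} =
  [-1 + 2*exp(-4*t), -2 + 2*exp(-4*t), -2*t*exp(-4*t) - 1 + exp(-4*t)]
  [1 - exp(-4*t), 2 - exp(-4*t), t*exp(-4*t) + 1 - exp(-4*t)]
  [0, 0, exp(-4*t)]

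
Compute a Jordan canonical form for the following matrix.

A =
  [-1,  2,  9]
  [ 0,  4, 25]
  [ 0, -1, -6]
J_3(-1)

The characteristic polynomial is
  det(x·I − A) = x^3 + 3*x^2 + 3*x + 1 = (x + 1)^3

Eigenvalues and multiplicities (the geometric multiplicity of λ is n − rank(A − λI), which equals the number of Jordan blocks for λ):
  λ = -1: algebraic multiplicity = 3, geometric multiplicity = 1

Determining the block sizes for each eigenvalue:
  λ = -1: one block (gm = 1), so the single block has size am = 3 → block sizes [3]

Assembling the blocks gives a Jordan form
J =
  [-1,  1,  0]
  [ 0, -1,  1]
  [ 0,  0, -1]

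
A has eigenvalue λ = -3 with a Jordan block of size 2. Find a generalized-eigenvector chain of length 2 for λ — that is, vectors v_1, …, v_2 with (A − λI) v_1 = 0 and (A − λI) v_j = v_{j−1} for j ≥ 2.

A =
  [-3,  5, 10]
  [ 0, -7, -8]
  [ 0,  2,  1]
A Jordan chain for λ = -3 of length 2:
v_1 = (5, -4, 2)ᵀ
v_2 = (0, 1, 0)ᵀ

Let N = A − (-3)·I. We want v_2 with N^2 v_2 = 0 but N^1 v_2 ≠ 0; then v_{j-1} := N · v_j for j = 2, …, 2.

Pick v_2 = (0, 1, 0)ᵀ.
Then v_1 = N · v_2 = (5, -4, 2)ᵀ.

Sanity check: (A − (-3)·I) v_1 = (0, 0, 0)ᵀ = 0. ✓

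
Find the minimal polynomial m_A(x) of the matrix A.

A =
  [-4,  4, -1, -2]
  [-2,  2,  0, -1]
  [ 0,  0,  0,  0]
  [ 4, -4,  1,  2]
x^3

The characteristic polynomial is χ_A(x) = x^4, so the eigenvalues are known. The minimal polynomial is
  m_A(x) = Π_λ (x − λ)^{k_λ}
where k_λ is the size of the *largest* Jordan block for λ (equivalently, the smallest k with (A − λI)^k v = 0 for every generalised eigenvector v of λ).

  λ = 0: largest Jordan block has size 3, contributing (x − 0)^3

So m_A(x) = x^3 = x^3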